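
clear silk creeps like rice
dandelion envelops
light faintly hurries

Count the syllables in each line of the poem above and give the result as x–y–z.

5–7–5

Line 1: clear(1) + silk(1) + creeps(1) + like(1) + rice(1) = 5
Line 2: dandelion(4) + envelops(3) = 7
Line 3: light(1) + faintly(2) + hurries(2) = 5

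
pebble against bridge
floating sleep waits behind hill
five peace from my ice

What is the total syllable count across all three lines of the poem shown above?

Line 1: pebble (2), against (2), bridge (1) → 5
Line 2: floating (2), sleep (1), waits (1), behind (2), hill (1) → 7
Line 3: five (1), peace (1), from (1), my (1), ice (1) → 5
Total: 5 + 7 + 5 = 17

17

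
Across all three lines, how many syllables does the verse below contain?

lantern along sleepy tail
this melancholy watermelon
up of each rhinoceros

Line 1: lantern(2) + along(2) + sleepy(2) + tail(1) = 7
Line 2: this(1) + melancholy(4) + watermelon(4) = 9
Line 3: up(1) + of(1) + each(1) + rhinoceros(4) = 7
Total: 7 + 9 + 7 = 23

23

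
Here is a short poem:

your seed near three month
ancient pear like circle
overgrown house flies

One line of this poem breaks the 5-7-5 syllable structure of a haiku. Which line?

Line 1: your(1) + seed(1) + near(1) + three(1) + month(1) = 5 ✓
Line 2: ancient(2) + pear(1) + like(1) + circle(2) = 6 (expected 7)
Line 3: overgrown(3) + house(1) + flies(1) = 5 ✓

Line 2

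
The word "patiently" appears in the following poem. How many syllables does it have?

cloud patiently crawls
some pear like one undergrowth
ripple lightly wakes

"patiently" has 3 syllables.

3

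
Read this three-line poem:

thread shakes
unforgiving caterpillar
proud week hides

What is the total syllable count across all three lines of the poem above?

Line 1: thread(1) + shakes(1) = 2
Line 2: unforgiving(4) + caterpillar(4) = 8
Line 3: proud(1) + week(1) + hides(1) = 3
Total: 2 + 8 + 3 = 13

13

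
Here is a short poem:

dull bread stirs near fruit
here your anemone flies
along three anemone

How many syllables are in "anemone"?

"anemone" has 4 syllables.

4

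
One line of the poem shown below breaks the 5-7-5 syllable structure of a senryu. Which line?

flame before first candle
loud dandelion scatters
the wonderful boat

Line 1: "flame before first candle": 1+2+1+2 = 6 (expected 5)
Line 2: "loud dandelion scatters": 1+4+2 = 7 ✓
Line 3: "the wonderful boat": 1+3+1 = 5 ✓

The first line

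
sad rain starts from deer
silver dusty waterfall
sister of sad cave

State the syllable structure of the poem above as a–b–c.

Line 1: sad (1), rain (1), starts (1), from (1), deer (1) → 5
Line 2: silver (2), dusty (2), waterfall (3) → 7
Line 3: sister (2), of (1), sad (1), cave (1) → 5

5–7–5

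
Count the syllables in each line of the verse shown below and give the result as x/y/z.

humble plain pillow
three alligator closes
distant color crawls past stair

Line 1: humble (2), plain (1), pillow (2) → 5
Line 2: three (1), alligator (4), closes (2) → 7
Line 3: distant (2), color (2), crawls (1), past (1), stair (1) → 7

5/7/7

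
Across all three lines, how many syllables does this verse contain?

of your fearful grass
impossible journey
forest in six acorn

17

Line 1: "of your fearful grass": 1+1+2+1 = 5
Line 2: "impossible journey": 4+2 = 6
Line 3: "forest in six acorn": 2+1+1+2 = 6
Total: 5 + 6 + 6 = 17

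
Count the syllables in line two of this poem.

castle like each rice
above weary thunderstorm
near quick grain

Line two: "above weary thunderstorm": 2+2+3 = 7

7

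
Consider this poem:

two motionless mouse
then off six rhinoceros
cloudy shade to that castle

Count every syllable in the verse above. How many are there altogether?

Line 1: "two motionless mouse": 1+3+1 = 5
Line 2: "then off six rhinoceros": 1+1+1+4 = 7
Line 3: "cloudy shade to that castle": 2+1+1+1+2 = 7
Total: 5 + 7 + 7 = 19

19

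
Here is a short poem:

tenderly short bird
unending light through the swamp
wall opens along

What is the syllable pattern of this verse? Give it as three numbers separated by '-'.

5-7-5

Line 1: tenderly (3), short (1), bird (1) → 5
Line 2: unending (3), light (1), through (1), the (1), swamp (1) → 7
Line 3: wall (1), opens (2), along (2) → 5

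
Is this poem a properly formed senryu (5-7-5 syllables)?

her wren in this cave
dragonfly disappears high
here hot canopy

Line 1: her (1), wren (1), in (1), this (1), cave (1) → 5 ✓
Line 2: dragonfly (3), disappears (3), high (1) → 7 ✓
Line 3: here (1), hot (1), canopy (3) → 5 ✓

Yes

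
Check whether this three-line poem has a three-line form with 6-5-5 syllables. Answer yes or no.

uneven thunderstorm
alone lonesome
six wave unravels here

Line 1: uneven (3), thunderstorm (3) → 6 ✓
Line 2: alone (2), lonesome (2) → 4 (expected 5)
Line 3: six (1), wave (1), unravels (3), here (1) → 6 (expected 5)

No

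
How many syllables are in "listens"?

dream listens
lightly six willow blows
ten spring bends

2

"listens" has 2 syllables.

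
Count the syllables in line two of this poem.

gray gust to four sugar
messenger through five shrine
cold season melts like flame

Line two: messenger (3), through (1), five (1), shrine (1) → 6

6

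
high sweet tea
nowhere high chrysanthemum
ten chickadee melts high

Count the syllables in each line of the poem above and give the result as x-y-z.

Line 1: "high sweet tea": 1+1+1 = 3
Line 2: "nowhere high chrysanthemum": 2+1+4 = 7
Line 3: "ten chickadee melts high": 1+3+1+1 = 6

3-7-6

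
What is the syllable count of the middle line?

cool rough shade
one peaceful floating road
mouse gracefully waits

6

The middle line: one (1), peaceful (2), floating (2), road (1) → 6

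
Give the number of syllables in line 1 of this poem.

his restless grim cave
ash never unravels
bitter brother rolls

5

Line 1: "his restless grim cave": 1+2+1+1 = 5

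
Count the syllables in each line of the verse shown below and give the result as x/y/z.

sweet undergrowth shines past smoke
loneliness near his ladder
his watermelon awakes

7/7/7

Line 1: sweet(1) + undergrowth(3) + shines(1) + past(1) + smoke(1) = 7
Line 2: loneliness(3) + near(1) + his(1) + ladder(2) = 7
Line 3: his(1) + watermelon(4) + awakes(2) = 7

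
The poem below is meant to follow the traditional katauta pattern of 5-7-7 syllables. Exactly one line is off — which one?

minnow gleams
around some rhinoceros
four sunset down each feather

Line 1: "minnow gleams": 2+1 = 3 (expected 5)
Line 2: "around some rhinoceros": 2+1+4 = 7 ✓
Line 3: "four sunset down each feather": 1+2+1+1+2 = 7 ✓

Line 1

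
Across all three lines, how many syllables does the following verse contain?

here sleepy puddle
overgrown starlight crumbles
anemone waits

Line 1: here(1) + sleepy(2) + puddle(2) = 5
Line 2: overgrown(3) + starlight(2) + crumbles(2) = 7
Line 3: anemone(4) + waits(1) = 5
Total: 5 + 7 + 5 = 17

17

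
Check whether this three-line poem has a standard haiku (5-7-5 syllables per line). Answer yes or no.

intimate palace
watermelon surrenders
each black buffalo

Yes

Line 1: intimate (3), palace (2) → 5 ✓
Line 2: watermelon (4), surrenders (3) → 7 ✓
Line 3: each (1), black (1), buffalo (3) → 5 ✓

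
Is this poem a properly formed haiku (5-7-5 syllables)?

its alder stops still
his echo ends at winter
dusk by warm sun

Line 1: its(1) + alder(2) + stops(1) + still(1) = 5 ✓
Line 2: his(1) + echo(2) + ends(1) + at(1) + winter(2) = 7 ✓
Line 3: dusk(1) + by(1) + warm(1) + sun(1) = 4 (expected 5)

No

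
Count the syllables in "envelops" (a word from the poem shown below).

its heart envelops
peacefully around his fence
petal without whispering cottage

3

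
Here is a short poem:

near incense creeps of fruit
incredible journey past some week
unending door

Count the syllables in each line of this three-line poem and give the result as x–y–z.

6–9–4

Line 1: near(1) + incense(2) + creeps(1) + of(1) + fruit(1) = 6
Line 2: incredible(4) + journey(2) + past(1) + some(1) + week(1) = 9
Line 3: unending(3) + door(1) = 4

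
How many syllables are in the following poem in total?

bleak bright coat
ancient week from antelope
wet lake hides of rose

Line 1: "bleak bright coat": 1+1+1 = 3
Line 2: "ancient week from antelope": 2+1+1+3 = 7
Line 3: "wet lake hides of rose": 1+1+1+1+1 = 5
Total: 3 + 7 + 5 = 15

15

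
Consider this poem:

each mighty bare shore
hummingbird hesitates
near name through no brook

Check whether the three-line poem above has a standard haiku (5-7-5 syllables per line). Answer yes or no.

Line 1: "each mighty bare shore": 1+2+1+1 = 5 ✓
Line 2: "hummingbird hesitates": 3+3 = 6 (expected 7)
Line 3: "near name through no brook": 1+1+1+1+1 = 5 ✓

No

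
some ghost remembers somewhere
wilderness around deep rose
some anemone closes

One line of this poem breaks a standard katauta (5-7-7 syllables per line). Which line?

Line 1: some(1) + ghost(1) + remembers(3) + somewhere(2) = 7 (expected 5)
Line 2: wilderness(3) + around(2) + deep(1) + rose(1) = 7 ✓
Line 3: some(1) + anemone(4) + closes(2) = 7 ✓

The first line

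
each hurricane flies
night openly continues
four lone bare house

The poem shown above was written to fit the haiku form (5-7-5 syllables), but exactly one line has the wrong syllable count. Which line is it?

Line 3

Line 1: each(1) + hurricane(3) + flies(1) = 5 ✓
Line 2: night(1) + openly(3) + continues(3) = 7 ✓
Line 3: four(1) + lone(1) + bare(1) + house(1) = 4 (expected 5)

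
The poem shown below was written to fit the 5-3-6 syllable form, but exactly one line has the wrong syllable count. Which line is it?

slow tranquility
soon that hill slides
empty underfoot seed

Line 1: slow (1), tranquility (4) → 5 ✓
Line 2: soon (1), that (1), hill (1), slides (1) → 4 (expected 3)
Line 3: empty (2), underfoot (3), seed (1) → 6 ✓

The second line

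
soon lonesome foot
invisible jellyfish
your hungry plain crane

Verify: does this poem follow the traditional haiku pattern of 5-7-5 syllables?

No

Line 1: "soon lonesome foot": 1+2+1 = 4 (expected 5)
Line 2: "invisible jellyfish": 4+3 = 7 ✓
Line 3: "your hungry plain crane": 1+2+1+1 = 5 ✓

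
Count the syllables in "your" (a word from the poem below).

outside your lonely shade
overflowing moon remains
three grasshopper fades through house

1

"your" has 1 syllable.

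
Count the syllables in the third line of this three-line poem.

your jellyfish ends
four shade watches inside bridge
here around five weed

5

The third line: here (1), around (2), five (1), weed (1) → 5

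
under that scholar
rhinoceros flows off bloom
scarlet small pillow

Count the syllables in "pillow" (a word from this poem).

2

"pillow" has 2 syllables.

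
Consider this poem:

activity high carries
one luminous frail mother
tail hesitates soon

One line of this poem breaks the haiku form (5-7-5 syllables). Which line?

Line 1: activity(4) + high(1) + carries(2) = 7 (expected 5)
Line 2: one(1) + luminous(3) + frail(1) + mother(2) = 7 ✓
Line 3: tail(1) + hesitates(3) + soon(1) = 5 ✓

Line 1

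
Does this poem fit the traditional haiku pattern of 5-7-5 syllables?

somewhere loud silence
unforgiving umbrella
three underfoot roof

Yes

Line 1: "somewhere loud silence": 2+1+2 = 5 ✓
Line 2: "unforgiving umbrella": 4+3 = 7 ✓
Line 3: "three underfoot roof": 1+3+1 = 5 ✓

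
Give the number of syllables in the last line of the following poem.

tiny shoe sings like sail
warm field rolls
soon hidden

The last line: "soon hidden": 1+2 = 3

3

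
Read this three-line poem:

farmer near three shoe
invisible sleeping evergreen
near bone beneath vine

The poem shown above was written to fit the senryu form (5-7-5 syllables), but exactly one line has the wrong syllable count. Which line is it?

Line 1: farmer (2), near (1), three (1), shoe (1) → 5 ✓
Line 2: invisible (4), sleeping (2), evergreen (3) → 9 (expected 7)
Line 3: near (1), bone (1), beneath (2), vine (1) → 5 ✓

The second line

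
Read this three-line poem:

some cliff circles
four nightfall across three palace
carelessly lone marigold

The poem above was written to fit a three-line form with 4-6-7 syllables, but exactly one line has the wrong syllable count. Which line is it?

Line 1: "some cliff circles": 1+1+2 = 4 ✓
Line 2: "four nightfall across three palace": 1+2+2+1+2 = 8 (expected 6)
Line 3: "carelessly lone marigold": 3+1+3 = 7 ✓

The second line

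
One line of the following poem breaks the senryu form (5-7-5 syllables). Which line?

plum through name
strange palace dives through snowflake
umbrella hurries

Line 1

Line 1: "plum through name": 1+1+1 = 3 (expected 5)
Line 2: "strange palace dives through snowflake": 1+2+1+1+2 = 7 ✓
Line 3: "umbrella hurries": 3+2 = 5 ✓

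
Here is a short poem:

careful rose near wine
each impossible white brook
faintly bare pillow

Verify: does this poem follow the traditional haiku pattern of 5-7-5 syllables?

Line 1: careful (2), rose (1), near (1), wine (1) → 5 ✓
Line 2: each (1), impossible (4), white (1), brook (1) → 7 ✓
Line 3: faintly (2), bare (1), pillow (2) → 5 ✓

Yes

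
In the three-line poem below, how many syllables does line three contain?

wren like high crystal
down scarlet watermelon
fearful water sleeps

5

Line three: "fearful water sleeps": 2+2+1 = 5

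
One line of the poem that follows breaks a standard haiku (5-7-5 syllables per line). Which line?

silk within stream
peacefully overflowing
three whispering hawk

Line 1: silk (1), within (2), stream (1) → 4 (expected 5)
Line 2: peacefully (3), overflowing (4) → 7 ✓
Line 3: three (1), whispering (3), hawk (1) → 5 ✓

Line 1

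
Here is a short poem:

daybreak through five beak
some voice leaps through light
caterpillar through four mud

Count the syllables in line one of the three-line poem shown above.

5

Line one: daybreak (2), through (1), five (1), beak (1) → 5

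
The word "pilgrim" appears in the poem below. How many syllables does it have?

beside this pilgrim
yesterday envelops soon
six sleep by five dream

2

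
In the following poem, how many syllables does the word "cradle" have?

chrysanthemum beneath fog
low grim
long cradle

"cradle" has 2 syllables.

2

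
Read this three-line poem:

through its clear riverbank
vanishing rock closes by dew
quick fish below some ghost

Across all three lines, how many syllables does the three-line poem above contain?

20

Line 1: through(1) + its(1) + clear(1) + riverbank(3) = 6
Line 2: vanishing(3) + rock(1) + closes(2) + by(1) + dew(1) = 8
Line 3: quick(1) + fish(1) + below(2) + some(1) + ghost(1) = 6
Total: 6 + 8 + 6 = 20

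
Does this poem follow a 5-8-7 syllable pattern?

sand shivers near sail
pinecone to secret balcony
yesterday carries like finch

Yes

Line 1: sand (1), shivers (2), near (1), sail (1) → 5 ✓
Line 2: pinecone (2), to (1), secret (2), balcony (3) → 8 ✓
Line 3: yesterday (3), carries (2), like (1), finch (1) → 7 ✓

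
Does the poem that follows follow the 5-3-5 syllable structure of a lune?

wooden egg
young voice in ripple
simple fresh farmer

No

Line 1: "wooden egg": 2+1 = 3 (expected 5)
Line 2: "young voice in ripple": 1+1+1+2 = 5 (expected 3)
Line 3: "simple fresh farmer": 2+1+2 = 5 ✓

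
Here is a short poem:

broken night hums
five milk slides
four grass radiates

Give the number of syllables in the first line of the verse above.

4

The first line: "broken night hums": 2+1+1 = 4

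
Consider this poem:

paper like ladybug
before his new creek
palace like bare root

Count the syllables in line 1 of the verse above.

Line 1: paper(2) + like(1) + ladybug(3) = 6

6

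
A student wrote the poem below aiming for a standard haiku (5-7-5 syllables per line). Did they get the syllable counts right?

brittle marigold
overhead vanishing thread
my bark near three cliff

Yes

Line 1: "brittle marigold": 2+3 = 5 ✓
Line 2: "overhead vanishing thread": 3+3+1 = 7 ✓
Line 3: "my bark near three cliff": 1+1+1+1+1 = 5 ✓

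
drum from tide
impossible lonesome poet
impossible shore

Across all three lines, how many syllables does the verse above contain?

16

Line 1: drum(1) + from(1) + tide(1) = 3
Line 2: impossible(4) + lonesome(2) + poet(2) = 8
Line 3: impossible(4) + shore(1) = 5
Total: 3 + 8 + 5 = 16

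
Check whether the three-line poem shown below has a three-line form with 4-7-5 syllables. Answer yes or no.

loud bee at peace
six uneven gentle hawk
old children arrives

Yes

Line 1: "loud bee at peace": 1+1+1+1 = 4 ✓
Line 2: "six uneven gentle hawk": 1+3+2+1 = 7 ✓
Line 3: "old children arrives": 1+2+2 = 5 ✓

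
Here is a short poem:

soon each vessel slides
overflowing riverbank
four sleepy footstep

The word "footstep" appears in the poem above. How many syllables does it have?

2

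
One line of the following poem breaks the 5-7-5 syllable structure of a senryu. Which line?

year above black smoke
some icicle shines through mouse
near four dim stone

Line 1: "year above black smoke": 1+2+1+1 = 5 ✓
Line 2: "some icicle shines through mouse": 1+3+1+1+1 = 7 ✓
Line 3: "near four dim stone": 1+1+1+1 = 4 (expected 5)

Line 3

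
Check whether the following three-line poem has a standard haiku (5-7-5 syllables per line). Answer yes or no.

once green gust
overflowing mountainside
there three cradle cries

Line 1: once (1), green (1), gust (1) → 3 (expected 5)
Line 2: overflowing (4), mountainside (3) → 7 ✓
Line 3: there (1), three (1), cradle (2), cries (1) → 5 ✓

No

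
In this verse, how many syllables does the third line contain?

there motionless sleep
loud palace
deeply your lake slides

5

The third line: "deeply your lake slides": 2+1+1+1 = 5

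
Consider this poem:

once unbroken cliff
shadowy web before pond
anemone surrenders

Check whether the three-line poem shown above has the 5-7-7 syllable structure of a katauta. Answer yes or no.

Line 1: once (1), unbroken (3), cliff (1) → 5 ✓
Line 2: shadowy (3), web (1), before (2), pond (1) → 7 ✓
Line 3: anemone (4), surrenders (3) → 7 ✓

Yes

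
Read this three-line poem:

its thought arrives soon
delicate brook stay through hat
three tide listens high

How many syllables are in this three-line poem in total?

17

Line 1: its (1), thought (1), arrives (2), soon (1) → 5
Line 2: delicate (3), brook (1), stay (1), through (1), hat (1) → 7
Line 3: three (1), tide (1), listens (2), high (1) → 5
Total: 5 + 7 + 5 = 17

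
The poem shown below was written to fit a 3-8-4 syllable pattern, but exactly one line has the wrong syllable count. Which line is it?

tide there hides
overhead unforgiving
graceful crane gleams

Line 1: tide (1), there (1), hides (1) → 3 ✓
Line 2: overhead (3), unforgiving (4) → 7 (expected 8)
Line 3: graceful (2), crane (1), gleams (1) → 4 ✓

The second line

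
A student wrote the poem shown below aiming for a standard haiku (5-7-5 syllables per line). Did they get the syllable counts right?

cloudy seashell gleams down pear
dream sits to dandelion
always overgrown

No

Line 1: cloudy(2) + seashell(2) + gleams(1) + down(1) + pear(1) = 7 (expected 5)
Line 2: dream(1) + sits(1) + to(1) + dandelion(4) = 7 ✓
Line 3: always(2) + overgrown(3) = 5 ✓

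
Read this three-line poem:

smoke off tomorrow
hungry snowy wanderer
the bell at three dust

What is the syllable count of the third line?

The third line: the (1), bell (1), at (1), three (1), dust (1) → 5

5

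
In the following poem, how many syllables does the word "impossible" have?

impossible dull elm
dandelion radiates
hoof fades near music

"impossible" has 4 syllables.

4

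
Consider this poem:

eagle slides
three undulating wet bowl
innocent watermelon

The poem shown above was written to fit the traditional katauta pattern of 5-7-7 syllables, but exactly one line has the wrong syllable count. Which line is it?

Line 1: "eagle slides": 2+1 = 3 (expected 5)
Line 2: "three undulating wet bowl": 1+4+1+1 = 7 ✓
Line 3: "innocent watermelon": 3+4 = 7 ✓

Line 1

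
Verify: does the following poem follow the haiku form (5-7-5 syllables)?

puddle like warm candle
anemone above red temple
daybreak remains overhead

Line 1: puddle(2) + like(1) + warm(1) + candle(2) = 6 (expected 5)
Line 2: anemone(4) + above(2) + red(1) + temple(2) = 9 (expected 7)
Line 3: daybreak(2) + remains(2) + overhead(3) = 7 (expected 5)

No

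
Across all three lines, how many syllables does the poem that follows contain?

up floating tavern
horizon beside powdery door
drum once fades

17

Line 1: up(1) + floating(2) + tavern(2) = 5
Line 2: horizon(3) + beside(2) + powdery(3) + door(1) = 9
Line 3: drum(1) + once(1) + fades(1) = 3
Total: 5 + 9 + 3 = 17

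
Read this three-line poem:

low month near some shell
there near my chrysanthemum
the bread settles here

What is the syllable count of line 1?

Line 1: low(1) + month(1) + near(1) + some(1) + shell(1) = 5

5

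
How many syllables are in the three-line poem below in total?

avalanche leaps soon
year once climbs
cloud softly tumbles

Line 1: "avalanche leaps soon": 3+1+1 = 5
Line 2: "year once climbs": 1+1+1 = 3
Line 3: "cloud softly tumbles": 1+2+2 = 5
Total: 5 + 3 + 5 = 13

13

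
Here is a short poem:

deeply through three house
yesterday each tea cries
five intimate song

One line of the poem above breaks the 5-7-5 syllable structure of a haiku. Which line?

Line 1: deeply (2), through (1), three (1), house (1) → 5 ✓
Line 2: yesterday (3), each (1), tea (1), cries (1) → 6 (expected 7)
Line 3: five (1), intimate (3), song (1) → 5 ✓

The second line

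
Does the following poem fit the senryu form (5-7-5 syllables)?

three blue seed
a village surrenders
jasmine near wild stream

Line 1: three(1) + blue(1) + seed(1) = 3 (expected 5)
Line 2: a(1) + village(2) + surrenders(3) = 6 (expected 7)
Line 3: jasmine(2) + near(1) + wild(1) + stream(1) = 5 ✓

No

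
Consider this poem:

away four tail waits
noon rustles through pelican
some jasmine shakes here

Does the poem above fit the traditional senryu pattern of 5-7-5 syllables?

Line 1: away (2), four (1), tail (1), waits (1) → 5 ✓
Line 2: noon (1), rustles (2), through (1), pelican (3) → 7 ✓
Line 3: some (1), jasmine (2), shakes (1), here (1) → 5 ✓

Yes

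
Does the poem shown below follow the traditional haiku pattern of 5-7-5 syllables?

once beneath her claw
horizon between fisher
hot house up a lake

Line 1: "once beneath her claw": 1+2+1+1 = 5 ✓
Line 2: "horizon between fisher": 3+2+2 = 7 ✓
Line 3: "hot house up a lake": 1+1+1+1+1 = 5 ✓

Yes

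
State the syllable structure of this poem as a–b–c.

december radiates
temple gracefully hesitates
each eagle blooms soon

6–8–5

Line 1: december (3), radiates (3) → 6
Line 2: temple (2), gracefully (3), hesitates (3) → 8
Line 3: each (1), eagle (2), blooms (1), soon (1) → 5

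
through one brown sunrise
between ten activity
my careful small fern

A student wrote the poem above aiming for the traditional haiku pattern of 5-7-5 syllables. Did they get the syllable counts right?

Yes

Line 1: through(1) + one(1) + brown(1) + sunrise(2) = 5 ✓
Line 2: between(2) + ten(1) + activity(4) = 7 ✓
Line 3: my(1) + careful(2) + small(1) + fern(1) = 5 ✓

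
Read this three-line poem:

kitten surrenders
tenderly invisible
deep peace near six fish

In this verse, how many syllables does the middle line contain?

7

The middle line: tenderly (3), invisible (4) → 7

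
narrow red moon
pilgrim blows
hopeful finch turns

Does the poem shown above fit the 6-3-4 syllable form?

Line 1: "narrow red moon": 2+1+1 = 4 (expected 6)
Line 2: "pilgrim blows": 2+1 = 3 ✓
Line 3: "hopeful finch turns": 2+1+1 = 4 ✓

No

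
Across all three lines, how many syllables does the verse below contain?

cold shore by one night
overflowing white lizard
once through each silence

Line 1: "cold shore by one night": 1+1+1+1+1 = 5
Line 2: "overflowing white lizard": 4+1+2 = 7
Line 3: "once through each silence": 1+1+1+2 = 5
Total: 5 + 7 + 5 = 17

17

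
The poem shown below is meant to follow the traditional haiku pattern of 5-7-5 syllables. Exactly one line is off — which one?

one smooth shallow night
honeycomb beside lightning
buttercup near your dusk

The third line

Line 1: "one smooth shallow night": 1+1+2+1 = 5 ✓
Line 2: "honeycomb beside lightning": 3+2+2 = 7 ✓
Line 3: "buttercup near your dusk": 3+1+1+1 = 6 (expected 5)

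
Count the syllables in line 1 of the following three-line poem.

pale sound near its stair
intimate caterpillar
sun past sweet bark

5

Line 1: "pale sound near its stair": 1+1+1+1+1 = 5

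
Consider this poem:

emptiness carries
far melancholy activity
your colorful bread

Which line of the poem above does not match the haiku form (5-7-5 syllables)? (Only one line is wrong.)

Line 2

Line 1: emptiness(3) + carries(2) = 5 ✓
Line 2: far(1) + melancholy(4) + activity(4) = 9 (expected 7)
Line 3: your(1) + colorful(3) + bread(1) = 5 ✓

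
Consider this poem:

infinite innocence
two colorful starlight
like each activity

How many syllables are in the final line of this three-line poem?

6

The final line: like(1) + each(1) + activity(4) = 6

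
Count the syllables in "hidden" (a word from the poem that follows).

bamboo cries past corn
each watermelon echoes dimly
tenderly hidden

"hidden" has 2 syllables.

2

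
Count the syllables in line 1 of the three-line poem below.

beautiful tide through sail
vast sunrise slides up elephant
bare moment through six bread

Line 1: "beautiful tide through sail": 3+1+1+1 = 6

6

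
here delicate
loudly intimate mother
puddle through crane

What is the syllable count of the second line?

The second line: "loudly intimate mother": 2+3+2 = 7

7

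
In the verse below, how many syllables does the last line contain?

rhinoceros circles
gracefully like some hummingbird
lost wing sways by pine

The last line: lost (1), wing (1), sways (1), by (1), pine (1) → 5

5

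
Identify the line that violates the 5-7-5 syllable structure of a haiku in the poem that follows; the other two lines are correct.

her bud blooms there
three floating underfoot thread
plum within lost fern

The first line

Line 1: her(1) + bud(1) + blooms(1) + there(1) = 4 (expected 5)
Line 2: three(1) + floating(2) + underfoot(3) + thread(1) = 7 ✓
Line 3: plum(1) + within(2) + lost(1) + fern(1) = 5 ✓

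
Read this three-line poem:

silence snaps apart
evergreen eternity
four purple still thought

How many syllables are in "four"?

1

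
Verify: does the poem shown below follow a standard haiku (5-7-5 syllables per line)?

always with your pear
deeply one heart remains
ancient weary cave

No

Line 1: always (2), with (1), your (1), pear (1) → 5 ✓
Line 2: deeply (2), one (1), heart (1), remains (2) → 6 (expected 7)
Line 3: ancient (2), weary (2), cave (1) → 5 ✓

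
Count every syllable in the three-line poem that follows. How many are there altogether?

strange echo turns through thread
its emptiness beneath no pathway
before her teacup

20

Line 1: strange (1), echo (2), turns (1), through (1), thread (1) → 6
Line 2: its (1), emptiness (3), beneath (2), no (1), pathway (2) → 9
Line 3: before (2), her (1), teacup (2) → 5
Total: 6 + 9 + 5 = 20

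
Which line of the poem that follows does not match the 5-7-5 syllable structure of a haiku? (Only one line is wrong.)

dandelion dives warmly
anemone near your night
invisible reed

Line 1: "dandelion dives warmly": 4+1+2 = 7 (expected 5)
Line 2: "anemone near your night": 4+1+1+1 = 7 ✓
Line 3: "invisible reed": 4+1 = 5 ✓

Line 1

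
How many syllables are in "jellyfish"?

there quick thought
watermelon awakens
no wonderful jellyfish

3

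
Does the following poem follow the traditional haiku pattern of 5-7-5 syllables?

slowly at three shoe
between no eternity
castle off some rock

Line 1: slowly (2), at (1), three (1), shoe (1) → 5 ✓
Line 2: between (2), no (1), eternity (4) → 7 ✓
Line 3: castle (2), off (1), some (1), rock (1) → 5 ✓

Yes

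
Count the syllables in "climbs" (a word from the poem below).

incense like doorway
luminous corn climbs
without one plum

1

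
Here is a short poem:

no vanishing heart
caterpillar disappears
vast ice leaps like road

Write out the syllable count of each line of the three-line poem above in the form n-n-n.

5-7-5

Line 1: no(1) + vanishing(3) + heart(1) = 5
Line 2: caterpillar(4) + disappears(3) = 7
Line 3: vast(1) + ice(1) + leaps(1) + like(1) + road(1) = 5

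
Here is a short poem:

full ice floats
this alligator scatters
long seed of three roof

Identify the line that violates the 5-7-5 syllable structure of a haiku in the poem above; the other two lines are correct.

Line 1: full(1) + ice(1) + floats(1) = 3 (expected 5)
Line 2: this(1) + alligator(4) + scatters(2) = 7 ✓
Line 3: long(1) + seed(1) + of(1) + three(1) + roof(1) = 5 ✓

The first line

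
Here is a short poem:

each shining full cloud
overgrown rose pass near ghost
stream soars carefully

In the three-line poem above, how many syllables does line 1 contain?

5

Line 1: each (1), shining (2), full (1), cloud (1) → 5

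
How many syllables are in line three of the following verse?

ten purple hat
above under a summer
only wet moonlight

5

Line three: only(2) + wet(1) + moonlight(2) = 5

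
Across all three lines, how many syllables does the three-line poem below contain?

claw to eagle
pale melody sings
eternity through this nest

16

Line 1: claw (1), to (1), eagle (2) → 4
Line 2: pale (1), melody (3), sings (1) → 5
Line 3: eternity (4), through (1), this (1), nest (1) → 7
Total: 4 + 5 + 7 = 16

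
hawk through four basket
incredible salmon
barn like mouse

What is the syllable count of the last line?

3

The last line: barn(1) + like(1) + mouse(1) = 3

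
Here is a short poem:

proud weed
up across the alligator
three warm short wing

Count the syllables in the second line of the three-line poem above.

8

The second line: up(1) + across(2) + the(1) + alligator(4) = 8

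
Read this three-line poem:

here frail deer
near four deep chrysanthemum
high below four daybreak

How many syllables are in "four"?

1

"four" has 1 syllable.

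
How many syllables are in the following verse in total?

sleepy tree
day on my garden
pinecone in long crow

13

Line 1: sleepy (2), tree (1) → 3
Line 2: day (1), on (1), my (1), garden (2) → 5
Line 3: pinecone (2), in (1), long (1), crow (1) → 5
Total: 3 + 5 + 5 = 13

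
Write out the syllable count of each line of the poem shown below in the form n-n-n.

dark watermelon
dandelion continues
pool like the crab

Line 1: dark (1), watermelon (4) → 5
Line 2: dandelion (4), continues (3) → 7
Line 3: pool (1), like (1), the (1), crab (1) → 4

5-7-4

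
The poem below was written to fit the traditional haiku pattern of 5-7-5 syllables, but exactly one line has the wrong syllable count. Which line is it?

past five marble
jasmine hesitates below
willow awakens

Line 1: past (1), five (1), marble (2) → 4 (expected 5)
Line 2: jasmine (2), hesitates (3), below (2) → 7 ✓
Line 3: willow (2), awakens (3) → 5 ✓

The first line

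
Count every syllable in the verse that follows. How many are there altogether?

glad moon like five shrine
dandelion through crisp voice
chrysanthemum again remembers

Line 1: glad (1), moon (1), like (1), five (1), shrine (1) → 5
Line 2: dandelion (4), through (1), crisp (1), voice (1) → 7
Line 3: chrysanthemum (4), again (2), remembers (3) → 9
Total: 5 + 7 + 9 = 21

21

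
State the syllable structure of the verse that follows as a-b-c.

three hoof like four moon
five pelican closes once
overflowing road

Line 1: three(1) + hoof(1) + like(1) + four(1) + moon(1) = 5
Line 2: five(1) + pelican(3) + closes(2) + once(1) = 7
Line 3: overflowing(4) + road(1) = 5

5-7-5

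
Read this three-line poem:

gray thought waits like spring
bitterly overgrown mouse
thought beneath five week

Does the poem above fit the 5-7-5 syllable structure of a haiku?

Yes

Line 1: "gray thought waits like spring": 1+1+1+1+1 = 5 ✓
Line 2: "bitterly overgrown mouse": 3+3+1 = 7 ✓
Line 3: "thought beneath five week": 1+2+1+1 = 5 ✓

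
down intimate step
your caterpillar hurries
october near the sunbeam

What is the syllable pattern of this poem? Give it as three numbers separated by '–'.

5–7–7

Line 1: down (1), intimate (3), step (1) → 5
Line 2: your (1), caterpillar (4), hurries (2) → 7
Line 3: october (3), near (1), the (1), sunbeam (2) → 7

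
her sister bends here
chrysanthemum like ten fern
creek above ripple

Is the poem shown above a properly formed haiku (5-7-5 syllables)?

Yes

Line 1: her(1) + sister(2) + bends(1) + here(1) = 5 ✓
Line 2: chrysanthemum(4) + like(1) + ten(1) + fern(1) = 7 ✓
Line 3: creek(1) + above(2) + ripple(2) = 5 ✓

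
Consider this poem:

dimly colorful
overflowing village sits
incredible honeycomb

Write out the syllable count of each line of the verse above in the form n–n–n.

5–7–7

Line 1: dimly (2), colorful (3) → 5
Line 2: overflowing (4), village (2), sits (1) → 7
Line 3: incredible (4), honeycomb (3) → 7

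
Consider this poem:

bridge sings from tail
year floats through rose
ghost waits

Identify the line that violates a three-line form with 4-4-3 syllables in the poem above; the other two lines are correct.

Line 3

Line 1: bridge(1) + sings(1) + from(1) + tail(1) = 4 ✓
Line 2: year(1) + floats(1) + through(1) + rose(1) = 4 ✓
Line 3: ghost(1) + waits(1) = 2 (expected 3)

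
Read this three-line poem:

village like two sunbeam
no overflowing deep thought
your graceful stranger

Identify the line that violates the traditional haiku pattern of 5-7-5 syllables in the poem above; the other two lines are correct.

Line 1: village (2), like (1), two (1), sunbeam (2) → 6 (expected 5)
Line 2: no (1), overflowing (4), deep (1), thought (1) → 7 ✓
Line 3: your (1), graceful (2), stranger (2) → 5 ✓

The first line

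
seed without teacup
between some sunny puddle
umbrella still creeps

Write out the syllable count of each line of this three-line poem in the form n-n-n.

5-7-5

Line 1: "seed without teacup": 1+2+2 = 5
Line 2: "between some sunny puddle": 2+1+2+2 = 7
Line 3: "umbrella still creeps": 3+1+1 = 5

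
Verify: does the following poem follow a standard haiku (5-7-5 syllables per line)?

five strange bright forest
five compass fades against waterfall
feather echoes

No

Line 1: five(1) + strange(1) + bright(1) + forest(2) = 5 ✓
Line 2: five(1) + compass(2) + fades(1) + against(2) + waterfall(3) = 9 (expected 7)
Line 3: feather(2) + echoes(2) = 4 (expected 5)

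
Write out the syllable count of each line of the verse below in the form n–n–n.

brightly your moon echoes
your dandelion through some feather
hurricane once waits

6–9–5

Line 1: "brightly your moon echoes": 2+1+1+2 = 6
Line 2: "your dandelion through some feather": 1+4+1+1+2 = 9
Line 3: "hurricane once waits": 3+1+1 = 5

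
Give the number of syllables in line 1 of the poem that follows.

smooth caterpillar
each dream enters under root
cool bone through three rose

5

Line 1: "smooth caterpillar": 1+4 = 5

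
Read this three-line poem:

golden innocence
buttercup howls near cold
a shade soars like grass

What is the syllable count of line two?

6

Line two: buttercup(3) + howls(1) + near(1) + cold(1) = 6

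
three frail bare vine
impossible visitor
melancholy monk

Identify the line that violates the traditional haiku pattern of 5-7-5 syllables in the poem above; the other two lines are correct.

The first line

Line 1: three (1), frail (1), bare (1), vine (1) → 4 (expected 5)
Line 2: impossible (4), visitor (3) → 7 ✓
Line 3: melancholy (4), monk (1) → 5 ✓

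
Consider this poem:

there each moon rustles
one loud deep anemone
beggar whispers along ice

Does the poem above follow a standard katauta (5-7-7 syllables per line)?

Line 1: there(1) + each(1) + moon(1) + rustles(2) = 5 ✓
Line 2: one(1) + loud(1) + deep(1) + anemone(4) = 7 ✓
Line 3: beggar(2) + whispers(2) + along(2) + ice(1) = 7 ✓

Yes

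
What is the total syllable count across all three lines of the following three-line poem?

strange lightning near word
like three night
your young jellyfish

Line 1: strange (1), lightning (2), near (1), word (1) → 5
Line 2: like (1), three (1), night (1) → 3
Line 3: your (1), young (1), jellyfish (3) → 5
Total: 5 + 3 + 5 = 13

13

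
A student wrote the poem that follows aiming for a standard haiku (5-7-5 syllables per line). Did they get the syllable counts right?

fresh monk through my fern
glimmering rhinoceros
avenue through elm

Yes

Line 1: fresh(1) + monk(1) + through(1) + my(1) + fern(1) = 5 ✓
Line 2: glimmering(3) + rhinoceros(4) = 7 ✓
Line 3: avenue(3) + through(1) + elm(1) = 5 ✓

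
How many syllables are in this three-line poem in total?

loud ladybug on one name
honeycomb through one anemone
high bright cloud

Line 1: loud (1), ladybug (3), on (1), one (1), name (1) → 7
Line 2: honeycomb (3), through (1), one (1), anemone (4) → 9
Line 3: high (1), bright (1), cloud (1) → 3
Total: 7 + 9 + 3 = 19

19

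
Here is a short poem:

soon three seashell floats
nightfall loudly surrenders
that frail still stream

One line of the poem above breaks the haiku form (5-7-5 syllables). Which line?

Line 1: soon(1) + three(1) + seashell(2) + floats(1) = 5 ✓
Line 2: nightfall(2) + loudly(2) + surrenders(3) = 7 ✓
Line 3: that(1) + frail(1) + still(1) + stream(1) = 4 (expected 5)

Line 3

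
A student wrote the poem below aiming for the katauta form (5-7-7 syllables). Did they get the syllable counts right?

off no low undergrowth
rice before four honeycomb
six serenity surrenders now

Line 1: off (1), no (1), low (1), undergrowth (3) → 6 (expected 5)
Line 2: rice (1), before (2), four (1), honeycomb (3) → 7 ✓
Line 3: six (1), serenity (4), surrenders (3), now (1) → 9 (expected 7)

No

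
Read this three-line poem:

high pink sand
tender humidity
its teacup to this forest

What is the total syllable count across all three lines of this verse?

16

Line 1: "high pink sand": 1+1+1 = 3
Line 2: "tender humidity": 2+4 = 6
Line 3: "its teacup to this forest": 1+2+1+1+2 = 7
Total: 3 + 6 + 7 = 16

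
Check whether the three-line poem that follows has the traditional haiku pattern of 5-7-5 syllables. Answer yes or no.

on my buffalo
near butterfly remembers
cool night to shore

No

Line 1: on (1), my (1), buffalo (3) → 5 ✓
Line 2: near (1), butterfly (3), remembers (3) → 7 ✓
Line 3: cool (1), night (1), to (1), shore (1) → 4 (expected 5)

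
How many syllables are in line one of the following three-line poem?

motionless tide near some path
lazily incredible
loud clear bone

7

Line one: motionless (3), tide (1), near (1), some (1), path (1) → 7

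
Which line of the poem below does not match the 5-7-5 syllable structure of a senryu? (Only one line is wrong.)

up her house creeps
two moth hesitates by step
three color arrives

Line 1: "up her house creeps": 1+1+1+1 = 4 (expected 5)
Line 2: "two moth hesitates by step": 1+1+3+1+1 = 7 ✓
Line 3: "three color arrives": 1+2+2 = 5 ✓

The first line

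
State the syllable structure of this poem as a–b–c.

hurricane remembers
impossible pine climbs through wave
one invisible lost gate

6–8–7

Line 1: "hurricane remembers": 3+3 = 6
Line 2: "impossible pine climbs through wave": 4+1+1+1+1 = 8
Line 3: "one invisible lost gate": 1+4+1+1 = 7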